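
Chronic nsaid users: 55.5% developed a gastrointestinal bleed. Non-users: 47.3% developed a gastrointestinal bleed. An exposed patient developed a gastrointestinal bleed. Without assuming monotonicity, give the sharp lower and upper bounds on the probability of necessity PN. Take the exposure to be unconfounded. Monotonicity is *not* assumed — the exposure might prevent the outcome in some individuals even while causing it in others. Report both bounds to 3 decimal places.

0.148 ≤ PN ≤ 0.950

p₁ = 0.555, p₀ = 0.473.
Under exogeneity alone the bounds on PN are max{0,(p₁−p₀)/p₁} ≤ PN ≤ min{1,(1−p₀)/p₁}.
  lower = (p₁ − p₀)/p₁ = 0.082 / 0.555 ≈ 0.1477
  upper = min{1, (1 − p₀)/p₁} = 0.527 / 0.555 ≈ 0.9495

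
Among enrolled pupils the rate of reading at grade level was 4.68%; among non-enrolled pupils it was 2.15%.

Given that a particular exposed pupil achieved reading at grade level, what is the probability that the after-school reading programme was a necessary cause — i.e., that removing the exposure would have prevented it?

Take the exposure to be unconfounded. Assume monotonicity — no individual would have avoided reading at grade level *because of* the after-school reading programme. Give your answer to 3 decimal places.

PN ≈ 0.541

p₁ = 0.0468, p₀ = 0.0215.
Under exogeneity and monotonicity, PN = (p₁ − p₀) / p₁.
PN = (0.0468 − 0.0215) / 0.0468 = 0.0253 / 0.0468 ≈ 0.5406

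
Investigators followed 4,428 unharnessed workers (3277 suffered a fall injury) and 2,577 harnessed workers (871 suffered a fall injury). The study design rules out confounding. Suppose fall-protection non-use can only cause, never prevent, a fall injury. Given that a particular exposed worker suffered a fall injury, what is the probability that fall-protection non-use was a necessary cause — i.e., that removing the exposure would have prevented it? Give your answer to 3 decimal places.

p₁ = P(outcome | exposed) = 3277/4428 = 0.74006
p₀ = P(outcome | unexposed) = 871/2577 = 0.33799
Under exogeneity and monotonicity, PN = (p₁ − p₀) / p₁.
PN = (0.74006 − 0.33799) / 0.74006 = 0.40207 / 0.74006 ≈ 0.5433

PN ≈ 0.543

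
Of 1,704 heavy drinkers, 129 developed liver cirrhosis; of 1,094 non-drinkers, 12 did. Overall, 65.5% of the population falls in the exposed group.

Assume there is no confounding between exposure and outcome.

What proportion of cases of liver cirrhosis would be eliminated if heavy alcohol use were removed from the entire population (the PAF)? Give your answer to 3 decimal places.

PAF ≈ 0.794

p₁ = P(outcome | exposed) = 129/1704 = 0.075704
p₀ = P(outcome | unexposed) = 12/1094 = 0.010969
Overall risk P(Y=1) = π·p₁ + (1−π)·p₀ = 0.655×0.075704 + 0.345×0.010969 = 0.053371.
Under exogeneity, PAF = [P(Y=1) − p₀] / P(Y=1).
PAF = (0.053371 − 0.010969) / 0.053371 ≈ 0.7945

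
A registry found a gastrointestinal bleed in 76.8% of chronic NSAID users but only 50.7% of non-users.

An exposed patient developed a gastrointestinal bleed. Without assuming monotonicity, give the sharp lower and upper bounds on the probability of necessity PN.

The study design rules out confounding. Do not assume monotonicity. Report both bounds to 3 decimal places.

0.340 ≤ PN ≤ 0.642

p₁ = 0.768, p₀ = 0.507.
Under exogeneity alone the bounds on PN are max{0,(p₁−p₀)/p₁} ≤ PN ≤ min{1,(1−p₀)/p₁}.
  lower = (p₁ − p₀)/p₁ = 0.261 / 0.768 ≈ 0.3398
  upper = min{1, (1 − p₀)/p₁} = 0.493 / 0.768 ≈ 0.6419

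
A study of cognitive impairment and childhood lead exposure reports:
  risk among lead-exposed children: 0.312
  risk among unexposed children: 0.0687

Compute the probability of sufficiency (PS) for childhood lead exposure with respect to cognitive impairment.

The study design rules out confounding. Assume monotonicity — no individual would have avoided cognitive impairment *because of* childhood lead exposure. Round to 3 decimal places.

Let p₁ = 0.312, p₀ = 0.0687.
Under exogeneity and monotonicity, PS = (p₁ − p₀) / (1 − p₀).
PS = (0.312 − 0.0687) / (1 − 0.0687) = 0.2433 / 0.9313 ≈ 0.2612

PS ≈ 0.261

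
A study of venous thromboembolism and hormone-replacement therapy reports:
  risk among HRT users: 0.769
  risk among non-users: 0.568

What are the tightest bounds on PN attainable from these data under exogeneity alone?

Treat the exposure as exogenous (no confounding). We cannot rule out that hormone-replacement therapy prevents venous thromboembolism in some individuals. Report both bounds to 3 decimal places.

0.261 ≤ PN ≤ 0.562

Let p₁ = 0.769, p₀ = 0.568.
Under exogeneity alone the bounds on PN are max{0,(p₁−p₀)/p₁} ≤ PN ≤ min{1,(1−p₀)/p₁}.
  lower = (p₁ − p₀)/p₁ = 0.201 / 0.769 ≈ 0.2614
  upper = min{1, (1 − p₀)/p₁} = 0.432 / 0.769 ≈ 0.5618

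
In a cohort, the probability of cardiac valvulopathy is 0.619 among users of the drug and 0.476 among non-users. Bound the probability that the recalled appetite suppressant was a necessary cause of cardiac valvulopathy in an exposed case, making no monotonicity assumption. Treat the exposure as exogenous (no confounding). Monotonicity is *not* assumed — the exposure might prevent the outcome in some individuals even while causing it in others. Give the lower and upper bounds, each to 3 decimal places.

Let p₁ = 0.619, p₀ = 0.476.
Under exogeneity alone the bounds on PN are max{0,(p₁−p₀)/p₁} ≤ PN ≤ min{1,(1−p₀)/p₁}.
  lower = (p₁ − p₀)/p₁ = 0.143 / 0.619 ≈ 0.2310
  upper = min{1, (1 − p₀)/p₁} = 0.524 / 0.619 ≈ 0.8465

0.231 ≤ PN ≤ 0.847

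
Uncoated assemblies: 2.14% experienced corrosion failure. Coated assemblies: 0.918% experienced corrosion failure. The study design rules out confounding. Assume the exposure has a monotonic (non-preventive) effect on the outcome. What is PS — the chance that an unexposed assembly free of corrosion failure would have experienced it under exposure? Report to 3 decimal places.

PS ≈ 0.012

p₁ = 0.0214, p₀ = 0.00918.
Under exogeneity and monotonicity, PS = (p₁ − p₀) / (1 − p₀).
PS = (0.0214 − 0.00918) / (1 − 0.00918) = 0.01222 / 0.99082 ≈ 0.0123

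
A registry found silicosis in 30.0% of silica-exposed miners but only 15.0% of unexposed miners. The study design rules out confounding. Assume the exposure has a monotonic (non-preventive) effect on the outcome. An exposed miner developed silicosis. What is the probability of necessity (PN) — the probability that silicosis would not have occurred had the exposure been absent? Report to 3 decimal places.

p₁ = 0.3, p₀ = 0.15.
Under exogeneity and monotonicity, PN = (p₁ − p₀) / p₁.
PN = (0.3 − 0.15) / 0.3 = 0.15 / 0.3 ≈ 0.5000

PN ≈ 0.500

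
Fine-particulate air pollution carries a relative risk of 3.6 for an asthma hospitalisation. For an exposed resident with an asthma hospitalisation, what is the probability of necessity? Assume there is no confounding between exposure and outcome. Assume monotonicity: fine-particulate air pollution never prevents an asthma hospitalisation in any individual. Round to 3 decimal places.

Under exogeneity and monotonicity, PN = (RR − 1) / RR = 1 − 1/RR.
PN = (3.6 − 1) / 3.6 = 2.6 / 3.6 ≈ 0.7222

PN ≈ 0.722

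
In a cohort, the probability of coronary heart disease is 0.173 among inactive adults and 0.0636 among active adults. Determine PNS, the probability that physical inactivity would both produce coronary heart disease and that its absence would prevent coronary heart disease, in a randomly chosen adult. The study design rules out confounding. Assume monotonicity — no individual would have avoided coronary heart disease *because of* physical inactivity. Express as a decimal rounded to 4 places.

PNS ≈ 0.1094

Let p₁ = 0.173, p₀ = 0.0636.
Under exogeneity and monotonicity, PNS = p₁ − p₀.
PNS = 0.173 − 0.0636 = 0.1094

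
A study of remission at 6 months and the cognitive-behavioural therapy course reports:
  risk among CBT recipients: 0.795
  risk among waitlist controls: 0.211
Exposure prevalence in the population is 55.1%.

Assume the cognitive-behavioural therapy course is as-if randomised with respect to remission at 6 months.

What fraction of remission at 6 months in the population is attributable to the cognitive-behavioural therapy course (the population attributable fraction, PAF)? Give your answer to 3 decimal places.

Let p₁ = 0.795, p₀ = 0.211.
Overall risk P(Y=1) = π·p₁ + (1−π)·p₀ = 0.551×0.795 + 0.449×0.211 = 0.53278.
Under exogeneity, PAF = [P(Y=1) − p₀] / P(Y=1).
PAF = (0.53278 − 0.211) / 0.53278 ≈ 0.6040

PAF ≈ 0.604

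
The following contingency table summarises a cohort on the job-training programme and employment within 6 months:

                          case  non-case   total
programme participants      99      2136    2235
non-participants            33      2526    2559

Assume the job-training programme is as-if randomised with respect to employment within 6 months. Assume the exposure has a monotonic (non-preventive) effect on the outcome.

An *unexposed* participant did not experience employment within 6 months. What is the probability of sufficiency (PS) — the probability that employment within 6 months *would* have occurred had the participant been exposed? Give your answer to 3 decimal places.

PS ≈ 0.032

p₁ = P(outcome | exposed) = 99/2235 = 0.044295
p₀ = P(outcome | unexposed) = 33/2559 = 0.012896
Under exogeneity and monotonicity, PS = (p₁ − p₀)/(1 − p₀).
PS = (0.044295 − 0.012896) / 0.9871 ≈ 0.0318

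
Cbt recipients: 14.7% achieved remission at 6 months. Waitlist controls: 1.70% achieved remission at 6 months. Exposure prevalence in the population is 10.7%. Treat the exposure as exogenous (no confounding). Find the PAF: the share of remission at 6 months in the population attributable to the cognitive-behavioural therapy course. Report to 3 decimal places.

PAF ≈ 0.450

p₁ = 0.147, p₀ = 0.017.
Overall risk P(Y=1) = π·p₁ + (1−π)·p₀ = 0.107×0.147 + 0.893×0.017 = 0.03091.
Under exogeneity, PAF = [P(Y=1) − p₀] / P(Y=1).
PAF = (0.03091 − 0.017) / 0.03091 ≈ 0.4500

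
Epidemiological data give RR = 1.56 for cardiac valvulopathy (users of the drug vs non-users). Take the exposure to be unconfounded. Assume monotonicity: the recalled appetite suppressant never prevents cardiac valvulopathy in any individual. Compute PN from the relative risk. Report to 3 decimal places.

Under exogeneity and monotonicity, PN = (RR − 1) / RR = 1 − 1/RR.
PN = (1.56 − 1) / 1.56 = 0.56 / 1.56 ≈ 0.3590

PN ≈ 0.359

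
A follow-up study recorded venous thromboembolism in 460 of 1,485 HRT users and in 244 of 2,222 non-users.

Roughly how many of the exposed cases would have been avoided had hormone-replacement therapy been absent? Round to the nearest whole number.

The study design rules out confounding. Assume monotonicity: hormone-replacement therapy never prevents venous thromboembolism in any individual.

about 297 cases

p₁ = P(outcome | exposed) = 460/1485 = 0.30976
p₀ = P(outcome | unexposed) = 244/2222 = 0.10981
PN = (p₁ − p₀)/p₁ = (0.30976 − 0.10981) / 0.30976 ≈ 0.64550.
Attributable cases ≈ PN × (exposed cases) = 0.64550 × 460 ≈ 296.93.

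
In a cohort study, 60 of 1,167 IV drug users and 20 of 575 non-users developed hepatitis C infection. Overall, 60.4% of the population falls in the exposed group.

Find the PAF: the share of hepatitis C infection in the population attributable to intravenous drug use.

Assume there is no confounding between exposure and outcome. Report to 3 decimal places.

PAF ≈ 0.224

p₁ = P(outcome | exposed) = 60/1167 = 0.051414
p₀ = P(outcome | unexposed) = 20/575 = 0.034783
Overall risk P(Y=1) = π·p₁ + (1−π)·p₀ = 0.604×0.051414 + 0.396×0.034783 = 0.044828.
Under exogeneity, PAF = [P(Y=1) − p₀] / P(Y=1).
PAF = (0.044828 − 0.034783) / 0.044828 ≈ 0.2241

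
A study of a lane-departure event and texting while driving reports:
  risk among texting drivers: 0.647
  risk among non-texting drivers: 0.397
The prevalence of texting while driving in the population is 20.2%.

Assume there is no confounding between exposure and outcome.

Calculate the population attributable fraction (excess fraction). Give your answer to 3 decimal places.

Let p₁ = 0.647, p₀ = 0.397.
Overall risk P(Y=1) = π·p₁ + (1−π)·p₀ = 0.202×0.647 + 0.798×0.397 = 0.4475.
Under exogeneity, PAF = [P(Y=1) − p₀] / P(Y=1).
PAF = (0.4475 − 0.397) / 0.4475 ≈ 0.1128

PAF ≈ 0.113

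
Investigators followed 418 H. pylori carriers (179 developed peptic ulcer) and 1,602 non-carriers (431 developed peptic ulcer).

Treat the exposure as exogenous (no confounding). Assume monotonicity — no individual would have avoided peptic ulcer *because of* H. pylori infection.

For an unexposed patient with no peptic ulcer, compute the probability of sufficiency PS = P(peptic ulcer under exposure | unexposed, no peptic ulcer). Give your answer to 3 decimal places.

p₁ = P(outcome | exposed) = 179/418 = 0.42823
p₀ = P(outcome | unexposed) = 431/1602 = 0.26904
Under exogeneity and monotonicity, PS = (p₁ − p₀) / (1 − p₀).
PS = (0.42823 − 0.26904) / (1 − 0.26904) = 0.15919 / 0.73096 ≈ 0.2178

PS ≈ 0.218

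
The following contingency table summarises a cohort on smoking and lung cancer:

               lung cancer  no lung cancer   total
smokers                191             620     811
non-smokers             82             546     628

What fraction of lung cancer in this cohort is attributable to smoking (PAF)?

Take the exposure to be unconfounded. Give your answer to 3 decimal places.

PAF ≈ 0.312

p₁ = P(outcome | exposed) = 191/811 = 0.23551
p₀ = P(outcome | unexposed) = 82/628 = 0.13057
Exposure prevalence π = 811/1439 = 0.56359; overall risk P(Y=1) = 0.18972.
Under exogeneity, PAF = [P(Y=1) − p₀]/P(Y=1).
PAF = (0.18972 − 0.13057) / 0.18972 ≈ 0.3117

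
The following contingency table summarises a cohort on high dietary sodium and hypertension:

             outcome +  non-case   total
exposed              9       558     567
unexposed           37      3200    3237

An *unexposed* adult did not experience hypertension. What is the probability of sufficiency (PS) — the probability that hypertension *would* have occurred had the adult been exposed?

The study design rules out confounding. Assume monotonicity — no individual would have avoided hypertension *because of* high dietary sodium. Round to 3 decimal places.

p₁ = P(outcome | exposed) = 9/567 = 0.015873
p₀ = P(outcome | unexposed) = 37/3237 = 0.01143
Under exogeneity and monotonicity, PS = (p₁ − p₀) / (1 − p₀).
PS = (0.015873 − 0.01143) / (1 − 0.01143) = 0.0044427 / 0.98857 ≈ 0.0045

PS ≈ 0.004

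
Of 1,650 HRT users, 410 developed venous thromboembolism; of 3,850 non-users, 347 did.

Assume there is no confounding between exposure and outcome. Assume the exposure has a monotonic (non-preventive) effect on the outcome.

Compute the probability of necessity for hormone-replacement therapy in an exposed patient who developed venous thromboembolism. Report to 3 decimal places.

PN ≈ 0.637

p₁ = P(outcome | exposed) = 410/1650 = 0.24848
p₀ = P(outcome | unexposed) = 347/3850 = 0.09013
Under exogeneity and monotonicity, PN = (p₁ − p₀) / p₁.
PN = (0.24848 − 0.09013) / 0.24848 = 0.15835 / 0.24848 ≈ 0.6373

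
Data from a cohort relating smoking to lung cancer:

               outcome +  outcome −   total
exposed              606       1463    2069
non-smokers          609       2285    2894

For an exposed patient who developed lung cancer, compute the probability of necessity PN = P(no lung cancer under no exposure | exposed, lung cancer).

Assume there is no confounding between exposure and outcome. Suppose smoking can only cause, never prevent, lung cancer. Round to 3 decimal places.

p₁ = P(outcome | exposed) = 606/2069 = 0.2929
p₀ = P(outcome | unexposed) = 609/2894 = 0.21044
Under exogeneity and monotonicity, PN = (p₁ − p₀)/p₁.
PN = (0.2929 − 0.21044) / 0.2929 ≈ 0.2815

PN ≈ 0.282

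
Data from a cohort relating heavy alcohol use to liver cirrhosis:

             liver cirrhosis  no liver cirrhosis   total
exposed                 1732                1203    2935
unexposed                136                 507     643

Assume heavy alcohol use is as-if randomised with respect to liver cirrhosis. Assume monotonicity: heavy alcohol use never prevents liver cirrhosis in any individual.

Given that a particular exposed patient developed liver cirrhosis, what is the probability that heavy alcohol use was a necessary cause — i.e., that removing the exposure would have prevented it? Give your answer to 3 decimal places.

p₁ = P(outcome | exposed) = 1732/2935 = 0.59012
p₀ = P(outcome | unexposed) = 136/643 = 0.21151
Under exogeneity and monotonicity, PN = (p₁ − p₀)/p₁.
PN = (0.59012 − 0.21151) / 0.59012 ≈ 0.6416

PN ≈ 0.642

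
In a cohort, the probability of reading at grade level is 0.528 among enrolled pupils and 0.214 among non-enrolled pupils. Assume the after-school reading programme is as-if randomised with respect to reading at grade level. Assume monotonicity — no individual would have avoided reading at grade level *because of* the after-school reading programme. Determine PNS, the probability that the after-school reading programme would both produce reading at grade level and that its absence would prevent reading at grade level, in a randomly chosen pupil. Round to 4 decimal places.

Let p₁ = 0.528, p₀ = 0.214.
Under exogeneity and monotonicity, PNS = p₁ − p₀.
PNS = 0.528 − 0.214 = 0.314

PNS ≈ 0.3140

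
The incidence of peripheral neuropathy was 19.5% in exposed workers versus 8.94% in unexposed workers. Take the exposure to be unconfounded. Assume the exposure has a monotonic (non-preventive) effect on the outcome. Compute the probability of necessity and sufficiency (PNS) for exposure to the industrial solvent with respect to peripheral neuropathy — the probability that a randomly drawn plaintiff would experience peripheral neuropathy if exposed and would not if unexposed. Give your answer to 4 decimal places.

p₁ = 0.195, p₀ = 0.0894.
Under exogeneity and monotonicity, PNS = p₁ − p₀.
PNS = 0.195 − 0.0894 = 0.1056

PNS ≈ 0.1056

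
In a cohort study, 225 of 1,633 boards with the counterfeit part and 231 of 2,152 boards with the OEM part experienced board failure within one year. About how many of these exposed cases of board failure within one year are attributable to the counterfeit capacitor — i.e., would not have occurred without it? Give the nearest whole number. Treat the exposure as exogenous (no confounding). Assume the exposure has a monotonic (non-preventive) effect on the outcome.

p₁ = P(outcome | exposed) = 225/1633 = 0.13778
p₀ = P(outcome | unexposed) = 231/2152 = 0.10734
PN = (p₁ − p₀)/p₁ = (0.13778 − 0.10734) / 0.13778 ≈ 0.22094.
Attributable cases ≈ PN × (exposed cases) = 0.22094 × 225 ≈ 49.71.

about 50 cases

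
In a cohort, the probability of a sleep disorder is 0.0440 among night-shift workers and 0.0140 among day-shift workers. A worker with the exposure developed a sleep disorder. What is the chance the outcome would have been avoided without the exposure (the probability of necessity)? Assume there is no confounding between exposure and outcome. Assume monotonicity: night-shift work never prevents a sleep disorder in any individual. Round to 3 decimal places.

PN ≈ 0.682

Let p₁ = 0.044, p₀ = 0.014.
Under exogeneity and monotonicity, PN = (p₁ − p₀) / p₁.
PN = (0.044 − 0.014) / 0.044 = 0.03 / 0.044 ≈ 0.6818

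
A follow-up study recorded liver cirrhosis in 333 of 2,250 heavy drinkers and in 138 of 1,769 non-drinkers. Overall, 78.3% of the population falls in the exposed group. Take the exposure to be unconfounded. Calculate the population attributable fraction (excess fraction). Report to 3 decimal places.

p₁ = P(outcome | exposed) = 333/2250 = 0.148
p₀ = P(outcome | unexposed) = 138/1769 = 0.07801
Overall risk P(Y=1) = π·p₁ + (1−π)·p₀ = 0.783×0.148 + 0.217×0.07801 = 0.13281.
Under exogeneity, PAF = [P(Y=1) − p₀] / P(Y=1).
PAF = (0.13281 − 0.07801) / 0.13281 ≈ 0.4126

PAF ≈ 0.413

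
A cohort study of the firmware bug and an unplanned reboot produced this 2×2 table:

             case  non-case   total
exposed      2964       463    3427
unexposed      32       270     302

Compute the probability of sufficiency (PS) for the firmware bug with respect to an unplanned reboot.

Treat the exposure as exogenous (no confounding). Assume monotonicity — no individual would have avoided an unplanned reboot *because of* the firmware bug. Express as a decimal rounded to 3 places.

p₁ = P(outcome | exposed) = 2964/3427 = 0.8649
p₀ = P(outcome | unexposed) = 32/302 = 0.10596
Under exogeneity and monotonicity, PS = (p₁ − p₀) / (1 − p₀).
PS = (0.8649 − 0.10596) / (1 − 0.10596) = 0.75894 / 0.89404 ≈ 0.8489

PS ≈ 0.849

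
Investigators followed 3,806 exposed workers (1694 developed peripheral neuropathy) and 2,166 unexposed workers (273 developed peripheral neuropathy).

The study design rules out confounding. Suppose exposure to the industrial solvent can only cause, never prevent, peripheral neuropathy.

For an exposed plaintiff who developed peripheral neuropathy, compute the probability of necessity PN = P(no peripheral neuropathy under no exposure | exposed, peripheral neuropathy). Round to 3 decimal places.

PN ≈ 0.717

p₁ = P(outcome | exposed) = 1694/3806 = 0.44509
p₀ = P(outcome | unexposed) = 273/2166 = 0.12604
Under exogeneity and monotonicity, PN = (p₁ − p₀) / p₁.
PN = (0.44509 − 0.12604) / 0.44509 = 0.31905 / 0.44509 ≈ 0.7168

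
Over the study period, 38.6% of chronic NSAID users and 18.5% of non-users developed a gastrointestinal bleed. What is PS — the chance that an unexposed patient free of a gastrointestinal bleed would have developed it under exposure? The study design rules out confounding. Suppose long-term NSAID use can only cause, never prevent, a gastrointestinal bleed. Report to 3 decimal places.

p₁ = 0.386, p₀ = 0.185.
Under exogeneity and monotonicity, PS = (p₁ − p₀) / (1 − p₀).
PS = (0.386 − 0.185) / (1 − 0.185) = 0.201 / 0.815 ≈ 0.2466

PS ≈ 0.247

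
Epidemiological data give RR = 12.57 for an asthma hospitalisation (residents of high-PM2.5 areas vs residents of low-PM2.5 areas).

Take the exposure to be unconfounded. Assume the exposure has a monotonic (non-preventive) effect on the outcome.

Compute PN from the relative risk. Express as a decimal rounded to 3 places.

Under exogeneity and monotonicity, PN = (RR − 1) / RR = 1 − 1/RR.
PN = (12.57 − 1) / 12.57 = 11.57 / 12.57 ≈ 0.9204

PN ≈ 0.920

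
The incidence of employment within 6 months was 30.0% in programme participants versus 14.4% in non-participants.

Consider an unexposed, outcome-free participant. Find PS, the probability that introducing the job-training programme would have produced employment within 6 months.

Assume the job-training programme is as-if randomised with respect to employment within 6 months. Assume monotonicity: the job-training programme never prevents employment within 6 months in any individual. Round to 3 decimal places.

p₁ = 0.3, p₀ = 0.144.
Under exogeneity and monotonicity, PS = (p₁ − p₀) / (1 − p₀).
PS = (0.3 − 0.144) / (1 − 0.144) = 0.156 / 0.856 ≈ 0.1822

PS ≈ 0.182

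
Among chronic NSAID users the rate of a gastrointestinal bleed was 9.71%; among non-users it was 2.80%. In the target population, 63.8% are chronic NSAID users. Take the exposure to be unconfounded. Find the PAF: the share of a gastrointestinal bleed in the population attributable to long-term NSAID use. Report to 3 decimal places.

PAF ≈ 0.612

p₁ = 0.0971, p₀ = 0.028.
Overall risk P(Y=1) = π·p₁ + (1−π)·p₀ = 0.638×0.0971 + 0.362×0.028 = 0.072086.
Under exogeneity, PAF = [P(Y=1) − p₀] / P(Y=1).
PAF = (0.072086 − 0.028) / 0.072086 ≈ 0.6116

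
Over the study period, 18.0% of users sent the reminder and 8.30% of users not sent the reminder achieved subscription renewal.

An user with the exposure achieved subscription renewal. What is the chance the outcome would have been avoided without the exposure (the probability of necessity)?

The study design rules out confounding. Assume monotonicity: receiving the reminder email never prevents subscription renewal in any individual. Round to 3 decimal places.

PN ≈ 0.539

p₁ = 0.18, p₀ = 0.083.
Under exogeneity and monotonicity, PN = (p₁ − p₀) / p₁.
PN = (0.18 − 0.083) / 0.18 = 0.097 / 0.18 ≈ 0.5389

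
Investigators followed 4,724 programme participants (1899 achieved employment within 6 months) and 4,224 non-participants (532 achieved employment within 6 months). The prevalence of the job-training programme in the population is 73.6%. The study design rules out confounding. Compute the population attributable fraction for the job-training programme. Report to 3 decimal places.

PAF ≈ 0.617

p₁ = P(outcome | exposed) = 1899/4724 = 0.40199
p₀ = P(outcome | unexposed) = 532/4224 = 0.12595
Overall risk P(Y=1) = π·p₁ + (1−π)·p₀ = 0.736×0.40199 + 0.264×0.12595 = 0.32911.
Under exogeneity, PAF = [P(Y=1) − p₀] / P(Y=1).
PAF = (0.32911 − 0.12595) / 0.32911 ≈ 0.6173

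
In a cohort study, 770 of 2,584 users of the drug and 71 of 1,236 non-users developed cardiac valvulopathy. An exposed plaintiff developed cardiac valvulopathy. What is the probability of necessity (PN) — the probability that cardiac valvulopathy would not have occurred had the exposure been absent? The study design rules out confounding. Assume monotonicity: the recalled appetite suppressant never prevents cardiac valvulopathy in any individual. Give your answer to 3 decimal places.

PN ≈ 0.807

p₁ = P(outcome | exposed) = 770/2584 = 0.29799
p₀ = P(outcome | unexposed) = 71/1236 = 0.057443
Under exogeneity and monotonicity, PN = (p₁ − p₀) / p₁.
PN = (0.29799 − 0.057443) / 0.29799 = 0.24054 / 0.29799 ≈ 0.8072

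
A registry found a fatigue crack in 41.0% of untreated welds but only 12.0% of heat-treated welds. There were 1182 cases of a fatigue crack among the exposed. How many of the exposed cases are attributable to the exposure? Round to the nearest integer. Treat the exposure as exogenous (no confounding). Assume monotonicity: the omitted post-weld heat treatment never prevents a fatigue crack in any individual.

about 836 cases

p₁ = 0.41, p₀ = 0.12.
PN = (p₁ − p₀)/p₁ = (0.41 − 0.12) / 0.41 ≈ 0.70732.
Attributable cases ≈ PN × (exposed cases) = 0.70732 × 1182 ≈ 836.05.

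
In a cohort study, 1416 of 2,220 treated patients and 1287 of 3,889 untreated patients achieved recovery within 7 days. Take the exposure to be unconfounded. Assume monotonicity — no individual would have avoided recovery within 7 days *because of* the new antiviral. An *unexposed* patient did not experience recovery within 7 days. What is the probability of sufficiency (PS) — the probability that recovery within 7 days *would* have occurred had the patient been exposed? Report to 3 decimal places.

PS ≈ 0.459

p₁ = P(outcome | exposed) = 1416/2220 = 0.63784
p₀ = P(outcome | unexposed) = 1287/3889 = 0.33093
Under exogeneity and monotonicity, PS = (p₁ − p₀) / (1 − p₀).
PS = (0.63784 − 0.33093) / (1 − 0.33093) = 0.3069 / 0.66907 ≈ 0.4587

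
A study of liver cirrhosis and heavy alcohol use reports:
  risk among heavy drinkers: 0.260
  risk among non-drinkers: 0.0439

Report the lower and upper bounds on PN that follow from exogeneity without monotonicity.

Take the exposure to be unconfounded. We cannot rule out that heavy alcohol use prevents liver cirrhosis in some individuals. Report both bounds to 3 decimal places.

Let p₁ = 0.26, p₀ = 0.0439.
Under exogeneity alone the bounds on PN are max{0,(p₁−p₀)/p₁} ≤ PN ≤ min{1,(1−p₀)/p₁}.
  lower = (p₁ − p₀)/p₁ = 0.2161 / 0.26 ≈ 0.8312
  upper = min{1, (1 − p₀)/p₁} = 0.9561 / 0.26 ≈ 3.6773 → capped at 1

0.831 ≤ PN ≤ 1.000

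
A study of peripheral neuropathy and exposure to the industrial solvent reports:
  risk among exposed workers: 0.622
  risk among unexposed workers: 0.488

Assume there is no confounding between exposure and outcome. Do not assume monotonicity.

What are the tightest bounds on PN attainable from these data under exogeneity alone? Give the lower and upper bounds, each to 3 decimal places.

Let p₁ = 0.622, p₀ = 0.488.
Under exogeneity alone the bounds on PN are max{0,(p₁−p₀)/p₁} ≤ PN ≤ min{1,(1−p₀)/p₁}.
  lower = (p₁ − p₀)/p₁ = 0.134 / 0.622 ≈ 0.2154
  upper = min{1, (1 − p₀)/p₁} = 0.512 / 0.622 ≈ 0.8232

0.215 ≤ PN ≤ 0.823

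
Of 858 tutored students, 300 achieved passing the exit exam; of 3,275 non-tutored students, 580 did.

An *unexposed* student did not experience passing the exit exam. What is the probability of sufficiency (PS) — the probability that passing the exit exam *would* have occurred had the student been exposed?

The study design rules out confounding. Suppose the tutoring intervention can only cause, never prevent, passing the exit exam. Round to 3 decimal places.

PS ≈ 0.210

p₁ = P(outcome | exposed) = 300/858 = 0.34965
p₀ = P(outcome | unexposed) = 580/3275 = 0.1771
Under exogeneity and monotonicity, PS = (p₁ − p₀) / (1 − p₀).
PS = (0.34965 − 0.1771) / (1 − 0.1771) = 0.17255 / 0.8229 ≈ 0.2097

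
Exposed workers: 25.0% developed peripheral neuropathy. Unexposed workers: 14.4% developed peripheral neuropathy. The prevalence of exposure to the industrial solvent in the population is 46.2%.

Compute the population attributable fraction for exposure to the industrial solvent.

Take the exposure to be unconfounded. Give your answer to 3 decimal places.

PAF ≈ 0.254

p₁ = 0.25, p₀ = 0.144.
Overall risk P(Y=1) = π·p₁ + (1−π)·p₀ = 0.462×0.25 + 0.538×0.144 = 0.19297.
Under exogeneity, PAF = [P(Y=1) − p₀] / P(Y=1).
PAF = (0.19297 − 0.144) / 0.19297 ≈ 0.2538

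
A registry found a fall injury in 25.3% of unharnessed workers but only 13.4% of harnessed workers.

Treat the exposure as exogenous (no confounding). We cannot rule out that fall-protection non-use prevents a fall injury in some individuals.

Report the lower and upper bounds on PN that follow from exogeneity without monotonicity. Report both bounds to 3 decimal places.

p₁ = 0.253, p₀ = 0.134.
Under exogeneity alone the bounds on PN are max{0,(p₁−p₀)/p₁} ≤ PN ≤ min{1,(1−p₀)/p₁}.
  lower = (p₁ − p₀)/p₁ = 0.119 / 0.253 ≈ 0.4704
  upper = min{1, (1 − p₀)/p₁} = 0.866 / 0.253 ≈ 3.4229 → capped at 1

0.470 ≤ PN ≤ 1.000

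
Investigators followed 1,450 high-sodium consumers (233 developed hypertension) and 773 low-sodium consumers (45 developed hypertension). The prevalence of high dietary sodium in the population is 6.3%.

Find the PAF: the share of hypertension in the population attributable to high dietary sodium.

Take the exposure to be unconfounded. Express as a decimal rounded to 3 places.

PAF ≈ 0.100

p₁ = P(outcome | exposed) = 233/1450 = 0.16069
p₀ = P(outcome | unexposed) = 45/773 = 0.058215
Overall risk P(Y=1) = π·p₁ + (1−π)·p₀ = 0.063×0.16069 + 0.937×0.058215 = 0.064671.
Under exogeneity, PAF = [P(Y=1) − p₀] / P(Y=1).
PAF = (0.064671 − 0.058215) / 0.064671 ≈ 0.0998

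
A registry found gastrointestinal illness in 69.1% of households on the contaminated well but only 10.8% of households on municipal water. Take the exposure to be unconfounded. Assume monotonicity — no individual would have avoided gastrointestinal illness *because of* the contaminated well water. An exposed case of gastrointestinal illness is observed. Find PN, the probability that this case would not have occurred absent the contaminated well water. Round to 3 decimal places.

p₁ = 0.691, p₀ = 0.108.
Under exogeneity and monotonicity, PN = (p₁ − p₀) / p₁.
PN = (0.691 − 0.108) / 0.691 = 0.583 / 0.691 ≈ 0.8437

PN ≈ 0.844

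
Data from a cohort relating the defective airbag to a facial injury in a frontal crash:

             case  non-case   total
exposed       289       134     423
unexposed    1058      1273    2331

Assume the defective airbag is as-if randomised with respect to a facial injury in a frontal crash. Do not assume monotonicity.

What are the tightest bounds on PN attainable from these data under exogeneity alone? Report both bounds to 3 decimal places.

0.336 ≤ PN ≤ 0.799

p₁ = P(outcome | exposed) = 289/423 = 0.68322
p₀ = P(outcome | unexposed) = 1058/2331 = 0.45388
Under exogeneity alone the bounds on PN are max{0,(p₁−p₀)/p₁} ≤ PN ≤ min{1,(1−p₀)/p₁}.
  lower = (p₁ − p₀)/p₁ = 0.22933 / 0.68322 ≈ 0.3357
  upper = min{1, (1 − p₀)/p₁} = 0.54612 / 0.68322 ≈ 0.7993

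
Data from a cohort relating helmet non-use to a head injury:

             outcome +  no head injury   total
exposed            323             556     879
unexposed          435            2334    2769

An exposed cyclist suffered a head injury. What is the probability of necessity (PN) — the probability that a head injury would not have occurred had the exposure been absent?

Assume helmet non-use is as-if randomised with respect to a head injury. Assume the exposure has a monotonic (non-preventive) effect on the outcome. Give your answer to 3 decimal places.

p₁ = P(outcome | exposed) = 323/879 = 0.36746
p₀ = P(outcome | unexposed) = 435/2769 = 0.1571
Under exogeneity and monotonicity, PN = (p₁ − p₀)/p₁.
PN = (0.36746 − 0.1571) / 0.36746 ≈ 0.5725

PN ≈ 0.572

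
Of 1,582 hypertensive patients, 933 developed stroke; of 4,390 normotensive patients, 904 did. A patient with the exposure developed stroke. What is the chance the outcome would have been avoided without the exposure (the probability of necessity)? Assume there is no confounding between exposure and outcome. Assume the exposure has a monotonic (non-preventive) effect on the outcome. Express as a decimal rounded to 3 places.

p₁ = P(outcome | exposed) = 933/1582 = 0.58976
p₀ = P(outcome | unexposed) = 904/4390 = 0.20592
Under exogeneity and monotonicity, PN = (p₁ − p₀) / p₁.
PN = (0.58976 − 0.20592) / 0.58976 = 0.38384 / 0.58976 ≈ 0.6508

PN ≈ 0.651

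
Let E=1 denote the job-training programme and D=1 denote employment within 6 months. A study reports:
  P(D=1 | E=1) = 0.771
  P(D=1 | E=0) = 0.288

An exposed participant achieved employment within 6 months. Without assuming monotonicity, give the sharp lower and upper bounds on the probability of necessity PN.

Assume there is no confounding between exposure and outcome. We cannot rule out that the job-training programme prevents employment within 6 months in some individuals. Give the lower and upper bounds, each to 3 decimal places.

0.626 ≤ PN ≤ 0.923

Let p₁ = 0.771, p₀ = 0.288.
Under exogeneity alone the bounds on PN are max{0,(p₁−p₀)/p₁} ≤ PN ≤ min{1,(1−p₀)/p₁}.
  lower = (p₁ − p₀)/p₁ = 0.483 / 0.771 ≈ 0.6265
  upper = min{1, (1 − p₀)/p₁} = 0.712 / 0.771 ≈ 0.9235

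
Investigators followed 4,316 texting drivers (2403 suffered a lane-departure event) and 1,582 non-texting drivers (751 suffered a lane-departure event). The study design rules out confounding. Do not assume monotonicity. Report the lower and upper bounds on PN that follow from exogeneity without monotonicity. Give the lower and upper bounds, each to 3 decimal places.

0.147 ≤ PN ≤ 0.943

p₁ = P(outcome | exposed) = 2403/4316 = 0.55677
p₀ = P(outcome | unexposed) = 751/1582 = 0.47472
Under exogeneity alone the bounds on PN are max{0,(p₁−p₀)/p₁} ≤ PN ≤ min{1,(1−p₀)/p₁}.
  lower = (p₁ − p₀)/p₁ = 0.08205 / 0.55677 ≈ 0.1474
  upper = min{1, (1 − p₀)/p₁} = 0.52528 / 0.55677 ≈ 0.9435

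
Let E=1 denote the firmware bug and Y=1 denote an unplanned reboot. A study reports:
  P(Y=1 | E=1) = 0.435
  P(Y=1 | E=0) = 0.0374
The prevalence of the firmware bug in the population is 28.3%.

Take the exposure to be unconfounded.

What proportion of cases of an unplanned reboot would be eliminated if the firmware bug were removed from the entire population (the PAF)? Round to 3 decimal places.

PAF ≈ 0.751

Let p₁ = 0.435, p₀ = 0.0374.
Overall risk P(Y=1) = π·p₁ + (1−π)·p₀ = 0.283×0.435 + 0.717×0.0374 = 0.14992.
Under exogeneity, PAF = [P(Y=1) − p₀] / P(Y=1).
PAF = (0.14992 − 0.0374) / 0.14992 ≈ 0.7505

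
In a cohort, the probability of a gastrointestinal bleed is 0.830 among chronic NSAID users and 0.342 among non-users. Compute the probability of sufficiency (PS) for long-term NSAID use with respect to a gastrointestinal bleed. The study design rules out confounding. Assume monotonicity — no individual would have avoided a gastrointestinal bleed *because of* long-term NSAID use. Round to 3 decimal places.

Let p₁ = 0.83, p₀ = 0.342.
Under exogeneity and monotonicity, PS = (p₁ − p₀) / (1 − p₀).
PS = (0.83 − 0.342) / (1 − 0.342) = 0.488 / 0.658 ≈ 0.7416

PS ≈ 0.742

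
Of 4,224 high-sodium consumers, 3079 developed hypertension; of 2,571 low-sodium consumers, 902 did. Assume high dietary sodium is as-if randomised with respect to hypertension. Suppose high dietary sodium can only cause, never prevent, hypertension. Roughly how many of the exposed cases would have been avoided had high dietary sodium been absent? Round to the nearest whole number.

p₁ = P(outcome | exposed) = 3079/4224 = 0.72893
p₀ = P(outcome | unexposed) = 902/2571 = 0.35084
PN = (p₁ − p₀)/p₁ = (0.72893 − 0.35084) / 0.72893 ≈ 0.51870.
Attributable cases ≈ PN × (exposed cases) = 0.51870 × 3079 ≈ 1597.07.

about 1597 cases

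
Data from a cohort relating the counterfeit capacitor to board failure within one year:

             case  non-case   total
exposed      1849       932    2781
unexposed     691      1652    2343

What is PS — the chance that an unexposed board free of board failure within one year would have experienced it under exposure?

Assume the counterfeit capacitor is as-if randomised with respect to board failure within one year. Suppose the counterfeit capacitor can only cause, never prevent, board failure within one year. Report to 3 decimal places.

PS ≈ 0.525

p₁ = P(outcome | exposed) = 1849/2781 = 0.66487
p₀ = P(outcome | unexposed) = 691/2343 = 0.29492
Under exogeneity and monotonicity, PS = (p₁ − p₀) / (1 − p₀).
PS = (0.66487 − 0.29492) / (1 − 0.29492) = 0.36995 / 0.70508 ≈ 0.5247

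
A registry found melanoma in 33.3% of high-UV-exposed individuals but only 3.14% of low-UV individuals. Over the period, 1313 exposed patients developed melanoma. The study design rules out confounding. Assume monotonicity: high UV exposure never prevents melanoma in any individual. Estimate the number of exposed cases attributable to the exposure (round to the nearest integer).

about 1189 cases

p₁ = 0.333, p₀ = 0.0314.
PN = (p₁ − p₀)/p₁ = (0.333 − 0.0314) / 0.333 ≈ 0.90571.
Attributable cases ≈ PN × (exposed cases) = 0.90571 × 1313 ≈ 1189.19.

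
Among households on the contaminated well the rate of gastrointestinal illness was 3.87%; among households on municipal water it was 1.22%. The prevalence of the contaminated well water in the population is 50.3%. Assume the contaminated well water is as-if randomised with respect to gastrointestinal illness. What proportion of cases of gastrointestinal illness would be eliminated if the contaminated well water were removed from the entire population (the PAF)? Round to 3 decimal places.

p₁ = 0.0387, p₀ = 0.0122.
Overall risk P(Y=1) = π·p₁ + (1−π)·p₀ = 0.503×0.0387 + 0.497×0.0122 = 0.02553.
Under exogeneity, PAF = [P(Y=1) − p₀] / P(Y=1).
PAF = (0.02553 − 0.0122) / 0.02553 ≈ 0.5221

PAF ≈ 0.522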